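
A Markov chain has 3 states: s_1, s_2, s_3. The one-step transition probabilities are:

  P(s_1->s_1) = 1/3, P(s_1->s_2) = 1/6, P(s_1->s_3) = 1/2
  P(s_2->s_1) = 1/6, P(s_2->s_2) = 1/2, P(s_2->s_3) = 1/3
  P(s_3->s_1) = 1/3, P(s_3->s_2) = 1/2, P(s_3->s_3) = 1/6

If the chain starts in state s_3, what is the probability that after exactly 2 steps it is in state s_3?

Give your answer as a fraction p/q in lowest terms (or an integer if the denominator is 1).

Computing P^2 by repeated multiplication:
P^1 =
  s_1: [1/3, 1/6, 1/2]
  s_2: [1/6, 1/2, 1/3]
  s_3: [1/3, 1/2, 1/6]
P^2 =
  s_1: [11/36, 7/18, 11/36]
  s_2: [1/4, 4/9, 11/36]
  s_3: [1/4, 7/18, 13/36]

(P^2)[s_3 -> s_3] = 13/36

Answer: 13/36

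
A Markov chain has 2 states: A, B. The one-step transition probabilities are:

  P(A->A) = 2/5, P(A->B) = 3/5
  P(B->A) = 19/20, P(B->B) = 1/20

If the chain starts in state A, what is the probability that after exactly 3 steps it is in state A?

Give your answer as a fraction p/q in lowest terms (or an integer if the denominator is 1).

Answer: 1097/2000

Derivation:
Computing P^3 by repeated multiplication:
P^1 =
  A: [2/5, 3/5]
  B: [19/20, 1/20]
P^2 =
  A: [73/100, 27/100]
  B: [171/400, 229/400]
P^3 =
  A: [1097/2000, 903/2000]
  B: [5719/8000, 2281/8000]

(P^3)[A -> A] = 1097/2000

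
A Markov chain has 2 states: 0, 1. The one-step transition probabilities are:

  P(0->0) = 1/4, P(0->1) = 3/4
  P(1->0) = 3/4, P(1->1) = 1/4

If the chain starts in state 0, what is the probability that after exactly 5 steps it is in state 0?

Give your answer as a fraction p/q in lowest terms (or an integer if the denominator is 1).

Computing P^5 by repeated multiplication:
P^1 =
  0: [1/4, 3/4]
  1: [3/4, 1/4]
P^2 =
  0: [5/8, 3/8]
  1: [3/8, 5/8]
P^3 =
  0: [7/16, 9/16]
  1: [9/16, 7/16]
P^4 =
  0: [17/32, 15/32]
  1: [15/32, 17/32]
P^5 =
  0: [31/64, 33/64]
  1: [33/64, 31/64]

(P^5)[0 -> 0] = 31/64

Answer: 31/64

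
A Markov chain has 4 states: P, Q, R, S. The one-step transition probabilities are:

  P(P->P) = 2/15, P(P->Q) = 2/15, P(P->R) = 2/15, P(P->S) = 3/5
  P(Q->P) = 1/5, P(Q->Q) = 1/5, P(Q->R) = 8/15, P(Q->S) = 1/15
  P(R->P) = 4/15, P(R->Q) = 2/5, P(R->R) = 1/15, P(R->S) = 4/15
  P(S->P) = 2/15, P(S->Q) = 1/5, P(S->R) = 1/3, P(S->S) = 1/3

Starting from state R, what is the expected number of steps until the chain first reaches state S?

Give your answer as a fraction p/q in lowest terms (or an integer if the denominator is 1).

Answer: 453/128

Derivation:
Let h_i = expected steps to first reach S from state i.
Boundary: h_S = 0.
First-step equations for the other states:
  h_P = 1 + 2/15*h_P + 2/15*h_Q + 2/15*h_R + 3/5*h_S
  h_Q = 1 + 1/5*h_P + 1/5*h_Q + 8/15*h_R + 1/15*h_S
  h_R = 1 + 4/15*h_P + 2/5*h_Q + 1/15*h_R + 4/15*h_S

Substituting h_S = 0 and rearranging gives the linear system (I - Q) h = 1:
  [13/15, -2/15, -2/15] . (h_P, h_Q, h_R) = 1
  [-1/5, 4/5, -8/15] . (h_P, h_Q, h_R) = 1
  [-4/15, -2/5, 14/15] . (h_P, h_Q, h_R) = 1

Solving yields:
  h_P = 75/32
  h_Q = 537/128
  h_R = 453/128

Starting state is R, so the expected hitting time is h_R = 453/128.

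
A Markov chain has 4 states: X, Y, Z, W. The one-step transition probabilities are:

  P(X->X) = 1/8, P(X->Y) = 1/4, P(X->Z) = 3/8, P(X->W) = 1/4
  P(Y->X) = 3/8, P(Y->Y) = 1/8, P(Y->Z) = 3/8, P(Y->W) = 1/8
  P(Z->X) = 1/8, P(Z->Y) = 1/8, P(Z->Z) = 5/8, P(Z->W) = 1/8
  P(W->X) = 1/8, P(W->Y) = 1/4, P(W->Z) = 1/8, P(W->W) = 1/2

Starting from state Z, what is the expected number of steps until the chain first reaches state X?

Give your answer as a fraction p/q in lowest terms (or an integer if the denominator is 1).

Answer: 80/13

Derivation:
Let h_i = expected steps to first reach X from state i.
Boundary: h_X = 0.
First-step equations for the other states:
  h_Y = 1 + 3/8*h_X + 1/8*h_Y + 3/8*h_Z + 1/8*h_W
  h_Z = 1 + 1/8*h_X + 1/8*h_Y + 5/8*h_Z + 1/8*h_W
  h_W = 1 + 1/8*h_X + 1/4*h_Y + 1/8*h_Z + 1/2*h_W

Substituting h_X = 0 and rearranging gives the linear system (I - Q) h = 1:
  [7/8, -3/8, -1/8] . (h_Y, h_Z, h_W) = 1
  [-1/8, 3/8, -1/8] . (h_Y, h_Z, h_W) = 1
  [-1/4, -1/8, 1/2] . (h_Y, h_Z, h_W) = 1

Solving yields:
  h_Y = 60/13
  h_Z = 80/13
  h_W = 76/13

Starting state is Z, so the expected hitting time is h_Z = 80/13.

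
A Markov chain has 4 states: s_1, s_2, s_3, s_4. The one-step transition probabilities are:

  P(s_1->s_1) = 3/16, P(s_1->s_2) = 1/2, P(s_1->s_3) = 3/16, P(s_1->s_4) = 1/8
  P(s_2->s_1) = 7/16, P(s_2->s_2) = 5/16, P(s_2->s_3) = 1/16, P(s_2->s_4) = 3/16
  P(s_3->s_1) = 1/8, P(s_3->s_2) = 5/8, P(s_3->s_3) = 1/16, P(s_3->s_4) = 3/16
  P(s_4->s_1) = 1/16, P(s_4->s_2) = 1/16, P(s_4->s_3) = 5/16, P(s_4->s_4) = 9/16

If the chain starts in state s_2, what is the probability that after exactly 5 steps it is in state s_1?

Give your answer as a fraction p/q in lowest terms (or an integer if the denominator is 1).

Computing P^5 by repeated multiplication:
P^1 =
  s_1: [3/16, 1/2, 3/16, 1/8]
  s_2: [7/16, 5/16, 1/16, 3/16]
  s_3: [1/8, 5/8, 1/16, 3/16]
  s_4: [1/16, 1/16, 5/16, 9/16]
P^2 =
  s_1: [73/256, 3/8, 15/128, 57/256]
  s_2: [61/256, 47/128, 21/128, 59/256]
  s_3: [81/256, 79/256, 1/8, 1/4]
  s_4: [29/256, 9/32, 27/128, 101/256]
P^3 =
  s_1: [63/256, 1421/4096, 315/2048, 1037/4096]
  s_2: [123/512, 1437/4096, 307/2048, 1061/4096]
  s_3: [231/1024, 1427/4096, 337/2048, 1071/4096]
  s_4: [25/128, 1233/4096, 359/2048, 1345/4096]
P^4 =
  s_1: [3817/16384, 11253/32768, 2565/16384, 8751/32768]
  s_2: [3825/16384, 11129/32768, 2577/16384, 8835/32768]
  s_3: [3795/16384, 11169/32768, 2557/16384, 8895/32768]
  s_4: [3453/16384, 10545/32768, 2769/16384, 9779/32768]
P^5 =
  s_1: [30171/131072, 44347/131072, 2595/16384, 17897/65536]
  s_2: [29999/131072, 44305/131072, 5213/32768, 8979/32768]
  s_3: [30019/131072, 22075/65536, 10441/65536, 36021/131072]
  s_4: [28847/131072, 43283/131072, 1339/8192, 18759/65536]

(P^5)[s_2 -> s_1] = 29999/131072

Answer: 29999/131072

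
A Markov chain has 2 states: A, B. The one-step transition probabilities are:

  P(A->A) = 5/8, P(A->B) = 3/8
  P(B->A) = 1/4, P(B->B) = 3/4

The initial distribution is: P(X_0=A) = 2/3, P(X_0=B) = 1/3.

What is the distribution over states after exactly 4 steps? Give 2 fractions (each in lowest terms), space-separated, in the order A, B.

Propagating the distribution step by step (d_{t+1} = d_t * P):
d_0 = (A=2/3, B=1/3)
  d_1[A] = 2/3*5/8 + 1/3*1/4 = 1/2
  d_1[B] = 2/3*3/8 + 1/3*3/4 = 1/2
d_1 = (A=1/2, B=1/2)
  d_2[A] = 1/2*5/8 + 1/2*1/4 = 7/16
  d_2[B] = 1/2*3/8 + 1/2*3/4 = 9/16
d_2 = (A=7/16, B=9/16)
  d_3[A] = 7/16*5/8 + 9/16*1/4 = 53/128
  d_3[B] = 7/16*3/8 + 9/16*3/4 = 75/128
d_3 = (A=53/128, B=75/128)
  d_4[A] = 53/128*5/8 + 75/128*1/4 = 415/1024
  d_4[B] = 53/128*3/8 + 75/128*3/4 = 609/1024
d_4 = (A=415/1024, B=609/1024)

Answer: 415/1024 609/1024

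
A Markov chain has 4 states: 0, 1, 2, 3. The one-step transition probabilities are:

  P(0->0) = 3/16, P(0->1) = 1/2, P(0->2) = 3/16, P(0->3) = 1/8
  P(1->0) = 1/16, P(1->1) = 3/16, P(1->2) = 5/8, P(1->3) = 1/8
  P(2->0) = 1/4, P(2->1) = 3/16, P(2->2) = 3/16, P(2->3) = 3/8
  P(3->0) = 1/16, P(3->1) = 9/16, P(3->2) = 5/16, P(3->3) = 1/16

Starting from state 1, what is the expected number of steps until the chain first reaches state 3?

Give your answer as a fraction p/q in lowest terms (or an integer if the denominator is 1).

Answer: 392/87

Derivation:
Let h_i = expected steps to first reach 3 from state i.
Boundary: h_3 = 0.
First-step equations for the other states:
  h_0 = 1 + 3/16*h_0 + 1/2*h_1 + 3/16*h_2 + 1/8*h_3
  h_1 = 1 + 1/16*h_0 + 3/16*h_1 + 5/8*h_2 + 1/8*h_3
  h_2 = 1 + 1/4*h_0 + 3/16*h_1 + 3/16*h_2 + 3/8*h_3

Substituting h_3 = 0 and rearranging gives the linear system (I - Q) h = 1:
  [13/16, -1/2, -3/16] . (h_0, h_1, h_2) = 1
  [-1/16, 13/16, -5/8] . (h_0, h_1, h_2) = 1
  [-1/4, -3/16, 13/16] . (h_0, h_1, h_2) = 1

Solving yields:
  h_0 = 424/87
  h_1 = 392/87
  h_2 = 328/87

Starting state is 1, so the expected hitting time is h_1 = 392/87.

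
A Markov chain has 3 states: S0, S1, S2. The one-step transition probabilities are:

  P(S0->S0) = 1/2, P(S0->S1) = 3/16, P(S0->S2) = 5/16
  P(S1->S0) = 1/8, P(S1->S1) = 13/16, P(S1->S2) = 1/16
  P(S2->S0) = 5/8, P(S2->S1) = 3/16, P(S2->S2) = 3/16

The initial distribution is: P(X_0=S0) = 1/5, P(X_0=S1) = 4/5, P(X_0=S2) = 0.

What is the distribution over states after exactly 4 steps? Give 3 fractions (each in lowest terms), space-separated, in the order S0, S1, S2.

Propagating the distribution step by step (d_{t+1} = d_t * P):
d_0 = (S0=1/5, S1=4/5, S2=0)
  d_1[S0] = 1/5*1/2 + 4/5*1/8 + 0*5/8 = 1/5
  d_1[S1] = 1/5*3/16 + 4/5*13/16 + 0*3/16 = 11/16
  d_1[S2] = 1/5*5/16 + 4/5*1/16 + 0*3/16 = 9/80
d_1 = (S0=1/5, S1=11/16, S2=9/80)
  d_2[S0] = 1/5*1/2 + 11/16*1/8 + 9/80*5/8 = 41/160
  d_2[S1] = 1/5*3/16 + 11/16*13/16 + 9/80*3/16 = 79/128
  d_2[S2] = 1/5*5/16 + 11/16*1/16 + 9/80*3/16 = 81/640
d_2 = (S0=41/160, S1=79/128, S2=81/640)
  d_3[S0] = 41/160*1/2 + 79/128*1/8 + 81/640*5/8 = 91/320
  d_3[S1] = 41/160*3/16 + 79/128*13/16 + 81/640*3/16 = 587/1024
  d_3[S2] = 41/160*5/16 + 79/128*1/16 + 81/640*3/16 = 729/5120
d_3 = (S0=91/320, S1=587/1024, S2=729/5120)
  d_4[S0] = 91/320*1/2 + 587/1024*1/8 + 729/5120*5/8 = 3101/10240
  d_4[S1] = 91/320*3/16 + 587/1024*13/16 + 729/5120*3/16 = 4471/8192
  d_4[S2] = 91/320*5/16 + 587/1024*1/16 + 729/5120*3/16 = 6201/40960
d_4 = (S0=3101/10240, S1=4471/8192, S2=6201/40960)

Answer: 3101/10240 4471/8192 6201/40960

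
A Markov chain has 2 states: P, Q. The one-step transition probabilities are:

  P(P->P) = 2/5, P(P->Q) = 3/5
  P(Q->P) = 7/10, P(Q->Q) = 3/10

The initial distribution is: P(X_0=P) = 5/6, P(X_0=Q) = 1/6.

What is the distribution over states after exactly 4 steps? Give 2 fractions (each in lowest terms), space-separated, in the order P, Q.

Answer: 10817/20000 9183/20000

Derivation:
Propagating the distribution step by step (d_{t+1} = d_t * P):
d_0 = (P=5/6, Q=1/6)
  d_1[P] = 5/6*2/5 + 1/6*7/10 = 9/20
  d_1[Q] = 5/6*3/5 + 1/6*3/10 = 11/20
d_1 = (P=9/20, Q=11/20)
  d_2[P] = 9/20*2/5 + 11/20*7/10 = 113/200
  d_2[Q] = 9/20*3/5 + 11/20*3/10 = 87/200
d_2 = (P=113/200, Q=87/200)
  d_3[P] = 113/200*2/5 + 87/200*7/10 = 1061/2000
  d_3[Q] = 113/200*3/5 + 87/200*3/10 = 939/2000
d_3 = (P=1061/2000, Q=939/2000)
  d_4[P] = 1061/2000*2/5 + 939/2000*7/10 = 10817/20000
  d_4[Q] = 1061/2000*3/5 + 939/2000*3/10 = 9183/20000
d_4 = (P=10817/20000, Q=9183/20000)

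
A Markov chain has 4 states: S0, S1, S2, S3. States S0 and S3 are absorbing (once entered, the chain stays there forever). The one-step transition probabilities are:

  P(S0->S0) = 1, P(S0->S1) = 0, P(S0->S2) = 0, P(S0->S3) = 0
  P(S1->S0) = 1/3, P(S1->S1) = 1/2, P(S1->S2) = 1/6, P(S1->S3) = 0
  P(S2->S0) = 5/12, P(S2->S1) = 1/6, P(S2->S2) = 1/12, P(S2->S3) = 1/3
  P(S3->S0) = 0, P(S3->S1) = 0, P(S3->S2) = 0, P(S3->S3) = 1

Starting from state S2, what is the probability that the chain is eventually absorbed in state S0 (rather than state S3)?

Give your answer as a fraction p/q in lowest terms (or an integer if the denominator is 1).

Answer: 19/31

Derivation:
Let a_i = P(absorbed in S0 | start in state i).
Boundary conditions: a_S0 = 1, a_S3 = 0.
For each transient state i, a_i = sum_j P(i->j) * a_j:
  a_S1 = 1/3*a_S0 + 1/2*a_S1 + 1/6*a_S2 + 0*a_S3
  a_S2 = 5/12*a_S0 + 1/6*a_S1 + 1/12*a_S2 + 1/3*a_S3

Substituting a_S0 = 1 and a_S3 = 0, rearrange to (I - Q) a = r where r[i] = P(i -> S0):
  [1/2, -1/6] . (a_S1, a_S2) = 1/3
  [-1/6, 11/12] . (a_S1, a_S2) = 5/12

Solving yields:
  a_S1 = 27/31
  a_S2 = 19/31

Starting state is S2, so the absorption probability is a_S2 = 19/31.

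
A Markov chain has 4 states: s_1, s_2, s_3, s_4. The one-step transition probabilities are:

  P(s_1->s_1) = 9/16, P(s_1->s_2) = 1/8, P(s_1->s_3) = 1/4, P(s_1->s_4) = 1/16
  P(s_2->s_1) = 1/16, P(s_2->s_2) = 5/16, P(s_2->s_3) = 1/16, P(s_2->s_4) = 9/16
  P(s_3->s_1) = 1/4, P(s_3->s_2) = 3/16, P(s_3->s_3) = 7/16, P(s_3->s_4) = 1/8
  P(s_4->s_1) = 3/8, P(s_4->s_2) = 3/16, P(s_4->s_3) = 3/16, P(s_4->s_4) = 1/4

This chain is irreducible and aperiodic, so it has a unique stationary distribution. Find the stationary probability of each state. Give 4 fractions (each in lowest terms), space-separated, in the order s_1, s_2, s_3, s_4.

The stationary distribution satisfies pi = pi * P, i.e.:
  pi_s_1 = 9/16*pi_s_1 + 1/16*pi_s_2 + 1/4*pi_s_3 + 3/8*pi_s_4
  pi_s_2 = 1/8*pi_s_1 + 5/16*pi_s_2 + 3/16*pi_s_3 + 3/16*pi_s_4
  pi_s_3 = 1/4*pi_s_1 + 1/16*pi_s_2 + 7/16*pi_s_3 + 3/16*pi_s_4
  pi_s_4 = 1/16*pi_s_1 + 9/16*pi_s_2 + 1/8*pi_s_3 + 1/4*pi_s_4
with normalization: pi_s_1 + pi_s_2 + pi_s_3 + pi_s_4 = 1.

Using the first 3 balance equations plus normalization, the linear system A*pi = b is:
  [-7/16, 1/16, 1/4, 3/8] . pi = 0
  [1/8, -11/16, 3/16, 3/16] . pi = 0
  [1/4, 1/16, -9/16, 3/16] . pi = 0
  [1, 1, 1, 1] . pi = 1

Solving yields:
  pi_s_1 = 27/77
  pi_s_2 = 102/539
  pi_s_3 = 267/1078
  pi_s_4 = 229/1078

Verification (pi * P):
  27/77*9/16 + 102/539*1/16 + 267/1078*1/4 + 229/1078*3/8 = 27/77 = pi_s_1  (ok)
  27/77*1/8 + 102/539*5/16 + 267/1078*3/16 + 229/1078*3/16 = 102/539 = pi_s_2  (ok)
  27/77*1/4 + 102/539*1/16 + 267/1078*7/16 + 229/1078*3/16 = 267/1078 = pi_s_3  (ok)
  27/77*1/16 + 102/539*9/16 + 267/1078*1/8 + 229/1078*1/4 = 229/1078 = pi_s_4  (ok)

Answer: 27/77 102/539 267/1078 229/1078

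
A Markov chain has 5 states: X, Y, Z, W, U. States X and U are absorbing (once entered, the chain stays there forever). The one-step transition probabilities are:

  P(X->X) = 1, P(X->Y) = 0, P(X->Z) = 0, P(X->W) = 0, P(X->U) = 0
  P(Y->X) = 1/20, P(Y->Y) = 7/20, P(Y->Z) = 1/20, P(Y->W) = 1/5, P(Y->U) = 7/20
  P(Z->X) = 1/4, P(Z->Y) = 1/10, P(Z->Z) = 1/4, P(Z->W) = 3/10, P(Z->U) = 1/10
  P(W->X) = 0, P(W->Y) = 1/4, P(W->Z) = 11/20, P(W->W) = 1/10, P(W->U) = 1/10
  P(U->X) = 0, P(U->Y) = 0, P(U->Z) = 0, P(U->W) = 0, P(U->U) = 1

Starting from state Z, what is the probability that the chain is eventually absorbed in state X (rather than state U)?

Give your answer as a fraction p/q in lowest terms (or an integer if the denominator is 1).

Answer: 568/1099

Derivation:
Let a_i = P(absorbed in X | start in state i).
Boundary conditions: a_X = 1, a_U = 0.
For each transient state i, a_i = sum_j P(i->j) * a_j:
  a_Y = 1/20*a_X + 7/20*a_Y + 1/20*a_Z + 1/5*a_W + 7/20*a_U
  a_Z = 1/4*a_X + 1/10*a_Y + 1/4*a_Z + 3/10*a_W + 1/10*a_U
  a_W = 0*a_X + 1/4*a_Y + 11/20*a_Z + 1/10*a_W + 1/10*a_U

Substituting a_X = 1 and a_U = 0, rearrange to (I - Q) a = r where r[i] = P(i -> X):
  [13/20, -1/20, -1/5] . (a_Y, a_Z, a_W) = 1/20
  [-1/10, 3/4, -3/10] . (a_Y, a_Z, a_W) = 1/4
  [-1/4, -11/20, 9/10] . (a_Y, a_Z, a_W) = 0

Solving yields:
  a_Y = 257/1099
  a_Z = 568/1099
  a_W = 837/2198

Starting state is Z, so the absorption probability is a_Z = 568/1099.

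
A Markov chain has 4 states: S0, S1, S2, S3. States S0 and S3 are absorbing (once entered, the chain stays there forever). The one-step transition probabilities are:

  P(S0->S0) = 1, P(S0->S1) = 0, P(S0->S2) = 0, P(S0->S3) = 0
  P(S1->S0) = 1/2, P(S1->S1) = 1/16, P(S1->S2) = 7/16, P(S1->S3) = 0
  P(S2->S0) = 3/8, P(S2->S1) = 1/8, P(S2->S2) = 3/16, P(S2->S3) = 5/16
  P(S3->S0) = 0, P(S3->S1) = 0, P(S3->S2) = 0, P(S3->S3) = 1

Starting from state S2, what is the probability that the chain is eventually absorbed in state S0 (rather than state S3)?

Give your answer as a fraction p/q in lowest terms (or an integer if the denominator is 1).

Let a_i = P(absorbed in S0 | start in state i).
Boundary conditions: a_S0 = 1, a_S3 = 0.
For each transient state i, a_i = sum_j P(i->j) * a_j:
  a_S1 = 1/2*a_S0 + 1/16*a_S1 + 7/16*a_S2 + 0*a_S3
  a_S2 = 3/8*a_S0 + 1/8*a_S1 + 3/16*a_S2 + 5/16*a_S3

Substituting a_S0 = 1 and a_S3 = 0, rearrange to (I - Q) a = r where r[i] = P(i -> S0):
  [15/16, -7/16] . (a_S1, a_S2) = 1/2
  [-1/8, 13/16] . (a_S1, a_S2) = 3/8

Solving yields:
  a_S1 = 146/181
  a_S2 = 106/181

Starting state is S2, so the absorption probability is a_S2 = 106/181.

Answer: 106/181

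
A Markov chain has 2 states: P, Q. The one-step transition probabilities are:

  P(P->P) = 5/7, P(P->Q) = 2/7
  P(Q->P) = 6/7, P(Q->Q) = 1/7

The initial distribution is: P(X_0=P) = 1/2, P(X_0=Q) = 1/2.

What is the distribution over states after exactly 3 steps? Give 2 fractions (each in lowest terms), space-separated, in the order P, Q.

Answer: 515/686 171/686

Derivation:
Propagating the distribution step by step (d_{t+1} = d_t * P):
d_0 = (P=1/2, Q=1/2)
  d_1[P] = 1/2*5/7 + 1/2*6/7 = 11/14
  d_1[Q] = 1/2*2/7 + 1/2*1/7 = 3/14
d_1 = (P=11/14, Q=3/14)
  d_2[P] = 11/14*5/7 + 3/14*6/7 = 73/98
  d_2[Q] = 11/14*2/7 + 3/14*1/7 = 25/98
d_2 = (P=73/98, Q=25/98)
  d_3[P] = 73/98*5/7 + 25/98*6/7 = 515/686
  d_3[Q] = 73/98*2/7 + 25/98*1/7 = 171/686
d_3 = (P=515/686, Q=171/686)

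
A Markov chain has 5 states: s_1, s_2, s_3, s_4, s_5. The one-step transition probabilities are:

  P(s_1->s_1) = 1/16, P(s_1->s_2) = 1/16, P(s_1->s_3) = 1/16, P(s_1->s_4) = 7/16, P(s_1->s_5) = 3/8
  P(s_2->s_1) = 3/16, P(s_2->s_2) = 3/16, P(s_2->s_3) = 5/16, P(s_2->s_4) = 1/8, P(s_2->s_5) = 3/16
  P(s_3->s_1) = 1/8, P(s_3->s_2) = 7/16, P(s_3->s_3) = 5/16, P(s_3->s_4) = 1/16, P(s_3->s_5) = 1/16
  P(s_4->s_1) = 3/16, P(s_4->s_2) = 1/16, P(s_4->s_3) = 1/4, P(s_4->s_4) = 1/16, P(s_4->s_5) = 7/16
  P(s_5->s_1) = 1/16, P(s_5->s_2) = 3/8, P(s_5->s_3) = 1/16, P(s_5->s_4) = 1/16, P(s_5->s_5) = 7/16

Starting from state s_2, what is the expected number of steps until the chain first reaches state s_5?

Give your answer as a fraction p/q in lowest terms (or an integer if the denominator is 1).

Let h_i = expected steps to first reach s_5 from state i.
Boundary: h_s_5 = 0.
First-step equations for the other states:
  h_s_1 = 1 + 1/16*h_s_1 + 1/16*h_s_2 + 1/16*h_s_3 + 7/16*h_s_4 + 3/8*h_s_5
  h_s_2 = 1 + 3/16*h_s_1 + 3/16*h_s_2 + 5/16*h_s_3 + 1/8*h_s_4 + 3/16*h_s_5
  h_s_3 = 1 + 1/8*h_s_1 + 7/16*h_s_2 + 5/16*h_s_3 + 1/16*h_s_4 + 1/16*h_s_5
  h_s_4 = 1 + 3/16*h_s_1 + 1/16*h_s_2 + 1/4*h_s_3 + 1/16*h_s_4 + 7/16*h_s_5

Substituting h_s_5 = 0 and rearranging gives the linear system (I - Q) h = 1:
  [15/16, -1/16, -1/16, -7/16] . (h_s_1, h_s_2, h_s_3, h_s_4) = 1
  [-3/16, 13/16, -5/16, -1/8] . (h_s_1, h_s_2, h_s_3, h_s_4) = 1
  [-1/8, -7/16, 11/16, -1/16] . (h_s_1, h_s_2, h_s_3, h_s_4) = 1
  [-3/16, -1/16, -1/4, 15/16] . (h_s_1, h_s_2, h_s_3, h_s_4) = 1

Solving yields:
  h_s_1 = 416/125
  h_s_2 = 15376/3375
  h_s_3 = 17792/3375
  h_s_4 = 3872/1125

Starting state is s_2, so the expected hitting time is h_s_2 = 15376/3375.

Answer: 15376/3375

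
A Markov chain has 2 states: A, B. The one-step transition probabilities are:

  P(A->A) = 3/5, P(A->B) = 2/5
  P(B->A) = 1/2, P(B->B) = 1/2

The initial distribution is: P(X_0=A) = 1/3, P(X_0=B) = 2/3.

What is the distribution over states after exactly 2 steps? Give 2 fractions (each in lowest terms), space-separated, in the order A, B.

Answer: 83/150 67/150

Derivation:
Propagating the distribution step by step (d_{t+1} = d_t * P):
d_0 = (A=1/3, B=2/3)
  d_1[A] = 1/3*3/5 + 2/3*1/2 = 8/15
  d_1[B] = 1/3*2/5 + 2/3*1/2 = 7/15
d_1 = (A=8/15, B=7/15)
  d_2[A] = 8/15*3/5 + 7/15*1/2 = 83/150
  d_2[B] = 8/15*2/5 + 7/15*1/2 = 67/150
d_2 = (A=83/150, B=67/150)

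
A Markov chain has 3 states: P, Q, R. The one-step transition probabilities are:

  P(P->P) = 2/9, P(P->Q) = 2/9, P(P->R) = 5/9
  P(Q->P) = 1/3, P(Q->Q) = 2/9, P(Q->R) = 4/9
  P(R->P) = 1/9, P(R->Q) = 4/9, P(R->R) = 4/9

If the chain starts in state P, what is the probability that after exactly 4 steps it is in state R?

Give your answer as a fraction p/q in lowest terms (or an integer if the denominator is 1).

Answer: 3068/6561

Derivation:
Computing P^4 by repeated multiplication:
P^1 =
  P: [2/9, 2/9, 5/9]
  Q: [1/3, 2/9, 4/9]
  R: [1/9, 4/9, 4/9]
P^2 =
  P: [5/27, 28/81, 38/81]
  Q: [16/81, 26/81, 13/27]
  R: [2/9, 26/81, 37/81]
P^3 =
  P: [152/729, 238/729, 113/243]
  Q: [149/729, 80/243, 340/729]
  R: [151/729, 236/729, 38/81]
P^4 =
  P: [1357/6561, 712/2187, 3068/6561]
  Q: [1358/6561, 2138/6561, 3065/6561]
  R: [1352/6561, 238/729, 3067/6561]

(P^4)[P -> R] = 3068/6561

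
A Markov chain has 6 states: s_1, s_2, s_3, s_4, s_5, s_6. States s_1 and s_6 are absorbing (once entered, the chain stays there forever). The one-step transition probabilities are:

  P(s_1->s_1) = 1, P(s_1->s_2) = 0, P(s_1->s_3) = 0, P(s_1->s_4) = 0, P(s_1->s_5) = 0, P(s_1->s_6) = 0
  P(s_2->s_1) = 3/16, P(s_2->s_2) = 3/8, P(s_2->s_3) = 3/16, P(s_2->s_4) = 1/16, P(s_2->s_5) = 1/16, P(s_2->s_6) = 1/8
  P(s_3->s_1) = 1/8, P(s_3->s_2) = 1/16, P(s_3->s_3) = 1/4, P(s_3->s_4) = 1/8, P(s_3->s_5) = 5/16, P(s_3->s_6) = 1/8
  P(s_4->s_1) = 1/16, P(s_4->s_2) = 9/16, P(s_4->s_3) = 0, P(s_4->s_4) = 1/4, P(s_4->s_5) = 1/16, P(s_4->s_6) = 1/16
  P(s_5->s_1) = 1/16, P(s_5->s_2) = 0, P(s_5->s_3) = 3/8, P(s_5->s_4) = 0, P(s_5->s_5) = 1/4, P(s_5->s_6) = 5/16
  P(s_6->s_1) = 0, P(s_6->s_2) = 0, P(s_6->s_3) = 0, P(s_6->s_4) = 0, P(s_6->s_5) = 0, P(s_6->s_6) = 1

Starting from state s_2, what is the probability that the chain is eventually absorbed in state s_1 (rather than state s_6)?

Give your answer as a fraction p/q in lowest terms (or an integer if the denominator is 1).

Let a_i = P(absorbed in s_1 | start in state i).
Boundary conditions: a_s_1 = 1, a_s_6 = 0.
For each transient state i, a_i = sum_j P(i->j) * a_j:
  a_s_2 = 3/16*a_s_1 + 3/8*a_s_2 + 3/16*a_s_3 + 1/16*a_s_4 + 1/16*a_s_5 + 1/8*a_s_6
  a_s_3 = 1/8*a_s_1 + 1/16*a_s_2 + 1/4*a_s_3 + 1/8*a_s_4 + 5/16*a_s_5 + 1/8*a_s_6
  a_s_4 = 1/16*a_s_1 + 9/16*a_s_2 + 0*a_s_3 + 1/4*a_s_4 + 1/16*a_s_5 + 1/16*a_s_6
  a_s_5 = 1/16*a_s_1 + 0*a_s_2 + 3/8*a_s_3 + 0*a_s_4 + 1/4*a_s_5 + 5/16*a_s_6

Substituting a_s_1 = 1 and a_s_6 = 0, rearrange to (I - Q) a = r where r[i] = P(i -> s_1):
  [5/8, -3/16, -1/16, -1/16] . (a_s_2, a_s_3, a_s_4, a_s_5) = 3/16
  [-1/16, 3/4, -1/8, -5/16] . (a_s_2, a_s_3, a_s_4, a_s_5) = 1/8
  [-9/16, 0, 3/4, -1/16] . (a_s_2, a_s_3, a_s_4, a_s_5) = 1/16
  [0, -3/8, 0, 3/4] . (a_s_2, a_s_3, a_s_4, a_s_5) = 1/16

Solving yields:
  a_s_2 = 469/939
  a_s_3 = 767/1878
  a_s_4 = 905/1878
  a_s_5 = 90/313

Starting state is s_2, so the absorption probability is a_s_2 = 469/939.

Answer: 469/939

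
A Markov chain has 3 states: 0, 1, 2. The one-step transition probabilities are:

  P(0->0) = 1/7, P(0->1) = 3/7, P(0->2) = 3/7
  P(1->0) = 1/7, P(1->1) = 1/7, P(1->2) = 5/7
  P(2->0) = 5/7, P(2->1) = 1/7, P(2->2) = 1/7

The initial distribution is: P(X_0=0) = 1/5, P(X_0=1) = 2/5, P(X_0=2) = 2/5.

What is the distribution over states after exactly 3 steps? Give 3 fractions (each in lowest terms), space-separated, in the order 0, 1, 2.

Propagating the distribution step by step (d_{t+1} = d_t * P):
d_0 = (0=1/5, 1=2/5, 2=2/5)
  d_1[0] = 1/5*1/7 + 2/5*1/7 + 2/5*5/7 = 13/35
  d_1[1] = 1/5*3/7 + 2/5*1/7 + 2/5*1/7 = 1/5
  d_1[2] = 1/5*3/7 + 2/5*5/7 + 2/5*1/7 = 3/7
d_1 = (0=13/35, 1=1/5, 2=3/7)
  d_2[0] = 13/35*1/7 + 1/5*1/7 + 3/7*5/7 = 19/49
  d_2[1] = 13/35*3/7 + 1/5*1/7 + 3/7*1/7 = 61/245
  d_2[2] = 13/35*3/7 + 1/5*5/7 + 3/7*1/7 = 89/245
d_2 = (0=19/49, 1=61/245, 2=89/245)
  d_3[0] = 19/49*1/7 + 61/245*1/7 + 89/245*5/7 = 601/1715
  d_3[1] = 19/49*3/7 + 61/245*1/7 + 89/245*1/7 = 87/343
  d_3[2] = 19/49*3/7 + 61/245*5/7 + 89/245*1/7 = 97/245
d_3 = (0=601/1715, 1=87/343, 2=97/245)

Answer: 601/1715 87/343 97/245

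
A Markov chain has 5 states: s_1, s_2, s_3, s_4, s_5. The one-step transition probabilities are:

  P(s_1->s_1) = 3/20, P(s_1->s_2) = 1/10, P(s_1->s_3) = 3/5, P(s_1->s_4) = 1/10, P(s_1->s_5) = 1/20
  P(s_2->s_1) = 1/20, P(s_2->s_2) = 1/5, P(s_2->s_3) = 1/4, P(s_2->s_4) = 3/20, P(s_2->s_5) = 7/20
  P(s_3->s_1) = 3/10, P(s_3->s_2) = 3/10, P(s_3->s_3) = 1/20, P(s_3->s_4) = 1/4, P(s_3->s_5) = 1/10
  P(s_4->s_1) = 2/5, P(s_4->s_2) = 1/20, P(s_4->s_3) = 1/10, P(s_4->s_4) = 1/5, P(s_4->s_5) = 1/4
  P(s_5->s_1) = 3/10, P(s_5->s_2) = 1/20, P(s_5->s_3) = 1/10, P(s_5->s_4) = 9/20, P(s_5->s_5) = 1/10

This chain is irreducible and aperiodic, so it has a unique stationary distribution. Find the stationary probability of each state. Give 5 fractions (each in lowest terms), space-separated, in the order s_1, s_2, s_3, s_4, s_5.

Answer: 52913/212549 30251/212549 49761/212549 46480/212549 33144/212549

Derivation:
The stationary distribution satisfies pi = pi * P, i.e.:
  pi_s_1 = 3/20*pi_s_1 + 1/20*pi_s_2 + 3/10*pi_s_3 + 2/5*pi_s_4 + 3/10*pi_s_5
  pi_s_2 = 1/10*pi_s_1 + 1/5*pi_s_2 + 3/10*pi_s_3 + 1/20*pi_s_4 + 1/20*pi_s_5
  pi_s_3 = 3/5*pi_s_1 + 1/4*pi_s_2 + 1/20*pi_s_3 + 1/10*pi_s_4 + 1/10*pi_s_5
  pi_s_4 = 1/10*pi_s_1 + 3/20*pi_s_2 + 1/4*pi_s_3 + 1/5*pi_s_4 + 9/20*pi_s_5
  pi_s_5 = 1/20*pi_s_1 + 7/20*pi_s_2 + 1/10*pi_s_3 + 1/4*pi_s_4 + 1/10*pi_s_5
with normalization: pi_s_1 + pi_s_2 + pi_s_3 + pi_s_4 + pi_s_5 = 1.

Using the first 4 balance equations plus normalization, the linear system A*pi = b is:
  [-17/20, 1/20, 3/10, 2/5, 3/10] . pi = 0
  [1/10, -4/5, 3/10, 1/20, 1/20] . pi = 0
  [3/5, 1/4, -19/20, 1/10, 1/10] . pi = 0
  [1/10, 3/20, 1/4, -4/5, 9/20] . pi = 0
  [1, 1, 1, 1, 1] . pi = 1

Solving yields:
  pi_s_1 = 52913/212549
  pi_s_2 = 30251/212549
  pi_s_3 = 49761/212549
  pi_s_4 = 46480/212549
  pi_s_5 = 33144/212549

Verification (pi * P):
  52913/212549*3/20 + 30251/212549*1/20 + 49761/212549*3/10 + 46480/212549*2/5 + 33144/212549*3/10 = 52913/212549 = pi_s_1  (ok)
  52913/212549*1/10 + 30251/212549*1/5 + 49761/212549*3/10 + 46480/212549*1/20 + 33144/212549*1/20 = 30251/212549 = pi_s_2  (ok)
  52913/212549*3/5 + 30251/212549*1/4 + 49761/212549*1/20 + 46480/212549*1/10 + 33144/212549*1/10 = 49761/212549 = pi_s_3  (ok)
  52913/212549*1/10 + 30251/212549*3/20 + 49761/212549*1/4 + 46480/212549*1/5 + 33144/212549*9/20 = 46480/212549 = pi_s_4  (ok)
  52913/212549*1/20 + 30251/212549*7/20 + 49761/212549*1/10 + 46480/212549*1/4 + 33144/212549*1/10 = 33144/212549 = pi_s_5  (ok)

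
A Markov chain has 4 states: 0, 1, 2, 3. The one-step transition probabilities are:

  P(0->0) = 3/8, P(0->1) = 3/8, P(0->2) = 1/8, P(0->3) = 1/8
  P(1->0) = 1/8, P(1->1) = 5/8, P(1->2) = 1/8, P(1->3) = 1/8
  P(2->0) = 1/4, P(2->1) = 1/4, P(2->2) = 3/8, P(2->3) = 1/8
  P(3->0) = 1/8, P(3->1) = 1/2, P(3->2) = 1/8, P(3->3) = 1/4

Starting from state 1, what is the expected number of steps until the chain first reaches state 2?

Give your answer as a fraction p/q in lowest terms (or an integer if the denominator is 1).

Let h_i = expected steps to first reach 2 from state i.
Boundary: h_2 = 0.
First-step equations for the other states:
  h_0 = 1 + 3/8*h_0 + 3/8*h_1 + 1/8*h_2 + 1/8*h_3
  h_1 = 1 + 1/8*h_0 + 5/8*h_1 + 1/8*h_2 + 1/8*h_3
  h_3 = 1 + 1/8*h_0 + 1/2*h_1 + 1/8*h_2 + 1/4*h_3

Substituting h_2 = 0 and rearranging gives the linear system (I - Q) h = 1:
  [5/8, -3/8, -1/8] . (h_0, h_1, h_3) = 1
  [-1/8, 3/8, -1/8] . (h_0, h_1, h_3) = 1
  [-1/8, -1/2, 3/4] . (h_0, h_1, h_3) = 1

Solving yields:
  h_0 = 8
  h_1 = 8
  h_3 = 8

Starting state is 1, so the expected hitting time is h_1 = 8.

Answer: 8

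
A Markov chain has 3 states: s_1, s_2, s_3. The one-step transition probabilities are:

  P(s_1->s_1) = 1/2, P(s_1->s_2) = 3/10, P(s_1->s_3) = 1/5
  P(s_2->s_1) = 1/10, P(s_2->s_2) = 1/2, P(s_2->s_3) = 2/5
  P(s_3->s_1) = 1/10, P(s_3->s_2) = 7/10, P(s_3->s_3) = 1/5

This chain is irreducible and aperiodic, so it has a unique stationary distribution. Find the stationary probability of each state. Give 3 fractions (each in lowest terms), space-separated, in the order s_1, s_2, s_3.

The stationary distribution satisfies pi = pi * P, i.e.:
  pi_s_1 = 1/2*pi_s_1 + 1/10*pi_s_2 + 1/10*pi_s_3
  pi_s_2 = 3/10*pi_s_1 + 1/2*pi_s_2 + 7/10*pi_s_3
  pi_s_3 = 1/5*pi_s_1 + 2/5*pi_s_2 + 1/5*pi_s_3
with normalization: pi_s_1 + pi_s_2 + pi_s_3 = 1.

Using the first 2 balance equations plus normalization, the linear system A*pi = b is:
  [-1/2, 1/10, 1/10] . pi = 0
  [3/10, -1/2, 7/10] . pi = 0
  [1, 1, 1] . pi = 1

Solving yields:
  pi_s_1 = 1/6
  pi_s_2 = 19/36
  pi_s_3 = 11/36

Verification (pi * P):
  1/6*1/2 + 19/36*1/10 + 11/36*1/10 = 1/6 = pi_s_1  (ok)
  1/6*3/10 + 19/36*1/2 + 11/36*7/10 = 19/36 = pi_s_2  (ok)
  1/6*1/5 + 19/36*2/5 + 11/36*1/5 = 11/36 = pi_s_3  (ok)

Answer: 1/6 19/36 11/36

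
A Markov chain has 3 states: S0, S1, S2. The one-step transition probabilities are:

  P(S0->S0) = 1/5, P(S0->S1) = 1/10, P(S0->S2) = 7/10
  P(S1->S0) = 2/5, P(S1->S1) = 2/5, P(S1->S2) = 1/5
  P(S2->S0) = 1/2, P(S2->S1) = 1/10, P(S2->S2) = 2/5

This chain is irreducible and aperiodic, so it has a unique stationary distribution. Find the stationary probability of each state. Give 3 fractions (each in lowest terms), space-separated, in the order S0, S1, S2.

Answer: 34/91 1/7 44/91

Derivation:
The stationary distribution satisfies pi = pi * P, i.e.:
  pi_S0 = 1/5*pi_S0 + 2/5*pi_S1 + 1/2*pi_S2
  pi_S1 = 1/10*pi_S0 + 2/5*pi_S1 + 1/10*pi_S2
  pi_S2 = 7/10*pi_S0 + 1/5*pi_S1 + 2/5*pi_S2
with normalization: pi_S0 + pi_S1 + pi_S2 = 1.

Using the first 2 balance equations plus normalization, the linear system A*pi = b is:
  [-4/5, 2/5, 1/2] . pi = 0
  [1/10, -3/5, 1/10] . pi = 0
  [1, 1, 1] . pi = 1

Solving yields:
  pi_S0 = 34/91
  pi_S1 = 1/7
  pi_S2 = 44/91

Verification (pi * P):
  34/91*1/5 + 1/7*2/5 + 44/91*1/2 = 34/91 = pi_S0  (ok)
  34/91*1/10 + 1/7*2/5 + 44/91*1/10 = 1/7 = pi_S1  (ok)
  34/91*7/10 + 1/7*1/5 + 44/91*2/5 = 44/91 = pi_S2  (ok)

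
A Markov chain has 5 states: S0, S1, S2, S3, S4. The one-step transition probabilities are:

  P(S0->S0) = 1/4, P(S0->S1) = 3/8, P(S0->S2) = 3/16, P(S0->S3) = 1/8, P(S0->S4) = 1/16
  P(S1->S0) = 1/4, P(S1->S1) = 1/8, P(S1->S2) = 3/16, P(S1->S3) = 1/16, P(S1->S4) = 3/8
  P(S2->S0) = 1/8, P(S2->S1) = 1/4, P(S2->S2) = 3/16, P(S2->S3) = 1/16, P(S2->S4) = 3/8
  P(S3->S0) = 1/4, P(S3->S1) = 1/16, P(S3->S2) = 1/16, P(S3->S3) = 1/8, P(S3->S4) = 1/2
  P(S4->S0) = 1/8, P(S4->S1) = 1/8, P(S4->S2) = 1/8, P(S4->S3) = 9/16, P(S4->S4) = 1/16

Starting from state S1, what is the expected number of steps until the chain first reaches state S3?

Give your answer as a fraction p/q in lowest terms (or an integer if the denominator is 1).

Let h_i = expected steps to first reach S3 from state i.
Boundary: h_S3 = 0.
First-step equations for the other states:
  h_S0 = 1 + 1/4*h_S0 + 3/8*h_S1 + 3/16*h_S2 + 1/8*h_S3 + 1/16*h_S4
  h_S1 = 1 + 1/4*h_S0 + 1/8*h_S1 + 3/16*h_S2 + 1/16*h_S3 + 3/8*h_S4
  h_S2 = 1 + 1/8*h_S0 + 1/4*h_S1 + 3/16*h_S2 + 1/16*h_S3 + 3/8*h_S4
  h_S4 = 1 + 1/8*h_S0 + 1/8*h_S1 + 1/8*h_S2 + 9/16*h_S3 + 1/16*h_S4

Substituting h_S3 = 0 and rearranging gives the linear system (I - Q) h = 1:
  [3/4, -3/8, -3/16, -1/16] . (h_S0, h_S1, h_S2, h_S4) = 1
  [-1/4, 7/8, -3/16, -3/8] . (h_S0, h_S1, h_S2, h_S4) = 1
  [-1/8, -1/4, 13/16, -3/8] . (h_S0, h_S1, h_S2, h_S4) = 1
  [-1/8, -1/8, -1/8, 15/16] . (h_S0, h_S1, h_S2, h_S4) = 1

Solving yields:
  h_S0 = 11060/2029
  h_S1 = 10452/2029
  h_S2 = 10376/2029
  h_S4 = 6416/2029

Starting state is S1, so the expected hitting time is h_S1 = 10452/2029.

Answer: 10452/2029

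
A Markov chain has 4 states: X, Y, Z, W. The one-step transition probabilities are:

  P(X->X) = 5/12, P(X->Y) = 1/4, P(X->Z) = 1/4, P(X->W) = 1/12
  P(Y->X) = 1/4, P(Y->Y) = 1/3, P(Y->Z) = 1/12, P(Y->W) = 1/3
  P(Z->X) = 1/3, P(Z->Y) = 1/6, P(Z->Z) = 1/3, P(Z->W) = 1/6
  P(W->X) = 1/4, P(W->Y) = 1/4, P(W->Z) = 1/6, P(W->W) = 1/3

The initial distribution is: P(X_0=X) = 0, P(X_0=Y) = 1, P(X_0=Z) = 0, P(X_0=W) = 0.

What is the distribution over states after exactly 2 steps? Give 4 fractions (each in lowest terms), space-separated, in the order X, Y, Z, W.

Answer: 43/144 13/48 25/144 37/144

Derivation:
Propagating the distribution step by step (d_{t+1} = d_t * P):
d_0 = (X=0, Y=1, Z=0, W=0)
  d_1[X] = 0*5/12 + 1*1/4 + 0*1/3 + 0*1/4 = 1/4
  d_1[Y] = 0*1/4 + 1*1/3 + 0*1/6 + 0*1/4 = 1/3
  d_1[Z] = 0*1/4 + 1*1/12 + 0*1/3 + 0*1/6 = 1/12
  d_1[W] = 0*1/12 + 1*1/3 + 0*1/6 + 0*1/3 = 1/3
d_1 = (X=1/4, Y=1/3, Z=1/12, W=1/3)
  d_2[X] = 1/4*5/12 + 1/3*1/4 + 1/12*1/3 + 1/3*1/4 = 43/144
  d_2[Y] = 1/4*1/4 + 1/3*1/3 + 1/12*1/6 + 1/3*1/4 = 13/48
  d_2[Z] = 1/4*1/4 + 1/3*1/12 + 1/12*1/3 + 1/3*1/6 = 25/144
  d_2[W] = 1/4*1/12 + 1/3*1/3 + 1/12*1/6 + 1/3*1/3 = 37/144
d_2 = (X=43/144, Y=13/48, Z=25/144, W=37/144)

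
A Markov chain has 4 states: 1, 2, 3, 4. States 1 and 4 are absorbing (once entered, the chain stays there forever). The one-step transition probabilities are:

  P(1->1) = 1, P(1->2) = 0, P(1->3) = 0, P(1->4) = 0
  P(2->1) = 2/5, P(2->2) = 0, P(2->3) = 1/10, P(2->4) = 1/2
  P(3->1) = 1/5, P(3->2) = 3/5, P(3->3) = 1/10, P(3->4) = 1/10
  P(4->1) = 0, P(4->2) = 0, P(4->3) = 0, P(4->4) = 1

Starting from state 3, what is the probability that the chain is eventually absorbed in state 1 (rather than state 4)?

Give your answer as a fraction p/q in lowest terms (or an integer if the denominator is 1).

Let a_i = P(absorbed in 1 | start in state i).
Boundary conditions: a_1 = 1, a_4 = 0.
For each transient state i, a_i = sum_j P(i->j) * a_j:
  a_2 = 2/5*a_1 + 0*a_2 + 1/10*a_3 + 1/2*a_4
  a_3 = 1/5*a_1 + 3/5*a_2 + 1/10*a_3 + 1/10*a_4

Substituting a_1 = 1 and a_4 = 0, rearrange to (I - Q) a = r where r[i] = P(i -> 1):
  [1, -1/10] . (a_2, a_3) = 2/5
  [-3/5, 9/10] . (a_2, a_3) = 1/5

Solving yields:
  a_2 = 19/42
  a_3 = 11/21

Starting state is 3, so the absorption probability is a_3 = 11/21.

Answer: 11/21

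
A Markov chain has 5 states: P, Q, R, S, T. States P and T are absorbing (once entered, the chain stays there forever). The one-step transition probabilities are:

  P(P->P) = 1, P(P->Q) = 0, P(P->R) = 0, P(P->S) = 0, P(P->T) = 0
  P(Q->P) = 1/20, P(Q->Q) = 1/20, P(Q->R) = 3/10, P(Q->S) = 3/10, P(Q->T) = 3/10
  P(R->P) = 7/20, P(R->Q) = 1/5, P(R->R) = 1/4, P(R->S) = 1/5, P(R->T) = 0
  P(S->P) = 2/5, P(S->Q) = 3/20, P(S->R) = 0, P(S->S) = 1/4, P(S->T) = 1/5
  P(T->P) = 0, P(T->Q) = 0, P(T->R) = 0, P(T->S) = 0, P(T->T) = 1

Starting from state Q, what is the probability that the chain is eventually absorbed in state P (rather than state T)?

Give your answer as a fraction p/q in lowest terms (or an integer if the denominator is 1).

Answer: 589/1191

Derivation:
Let a_i = P(absorbed in P | start in state i).
Boundary conditions: a_P = 1, a_T = 0.
For each transient state i, a_i = sum_j P(i->j) * a_j:
  a_Q = 1/20*a_P + 1/20*a_Q + 3/10*a_R + 3/10*a_S + 3/10*a_T
  a_R = 7/20*a_P + 1/5*a_Q + 1/4*a_R + 1/5*a_S + 0*a_T
  a_S = 2/5*a_P + 3/20*a_Q + 0*a_R + 1/4*a_S + 1/5*a_T

Substituting a_P = 1 and a_T = 0, rearrange to (I - Q) a = r where r[i] = P(i -> P):
  [19/20, -3/10, -3/10] . (a_Q, a_R, a_S) = 1/20
  [-1/5, 3/4, -1/5] . (a_Q, a_R, a_S) = 7/20
  [-3/20, 0, 3/4] . (a_Q, a_R, a_S) = 2/5

Solving yields:
  a_Q = 589/1191
  a_R = 2741/3573
  a_S = 251/397

Starting state is Q, so the absorption probability is a_Q = 589/1191.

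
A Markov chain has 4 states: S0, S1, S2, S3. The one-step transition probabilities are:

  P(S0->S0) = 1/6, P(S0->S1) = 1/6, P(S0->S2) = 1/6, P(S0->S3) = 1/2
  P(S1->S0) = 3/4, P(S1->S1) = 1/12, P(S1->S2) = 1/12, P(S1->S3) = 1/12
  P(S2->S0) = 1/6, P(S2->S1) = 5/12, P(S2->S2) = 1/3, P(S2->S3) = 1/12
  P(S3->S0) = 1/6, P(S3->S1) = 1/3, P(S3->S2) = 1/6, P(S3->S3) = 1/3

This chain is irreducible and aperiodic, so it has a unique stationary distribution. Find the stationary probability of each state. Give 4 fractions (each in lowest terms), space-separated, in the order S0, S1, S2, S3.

The stationary distribution satisfies pi = pi * P, i.e.:
  pi_S0 = 1/6*pi_S0 + 3/4*pi_S1 + 1/6*pi_S2 + 1/6*pi_S3
  pi_S1 = 1/6*pi_S0 + 1/12*pi_S1 + 5/12*pi_S2 + 1/3*pi_S3
  pi_S2 = 1/6*pi_S0 + 1/12*pi_S1 + 1/3*pi_S2 + 1/6*pi_S3
  pi_S3 = 1/2*pi_S0 + 1/12*pi_S1 + 1/12*pi_S2 + 1/3*pi_S3
with normalization: pi_S0 + pi_S1 + pi_S2 + pi_S3 = 1.

Using the first 3 balance equations plus normalization, the linear system A*pi = b is:
  [-5/6, 3/4, 1/6, 1/6] . pi = 0
  [1/6, -11/12, 5/12, 1/3] . pi = 0
  [1/6, 1/12, -2/3, 1/6] . pi = 0
  [1, 1, 1, 1] . pi = 1

Solving yields:
  pi_S0 = 149/488
  pi_S1 = 29/122
  pi_S2 = 43/244
  pi_S3 = 137/488

Verification (pi * P):
  149/488*1/6 + 29/122*3/4 + 43/244*1/6 + 137/488*1/6 = 149/488 = pi_S0  (ok)
  149/488*1/6 + 29/122*1/12 + 43/244*5/12 + 137/488*1/3 = 29/122 = pi_S1  (ok)
  149/488*1/6 + 29/122*1/12 + 43/244*1/3 + 137/488*1/6 = 43/244 = pi_S2  (ok)
  149/488*1/2 + 29/122*1/12 + 43/244*1/12 + 137/488*1/3 = 137/488 = pi_S3  (ok)

Answer: 149/488 29/122 43/244 137/488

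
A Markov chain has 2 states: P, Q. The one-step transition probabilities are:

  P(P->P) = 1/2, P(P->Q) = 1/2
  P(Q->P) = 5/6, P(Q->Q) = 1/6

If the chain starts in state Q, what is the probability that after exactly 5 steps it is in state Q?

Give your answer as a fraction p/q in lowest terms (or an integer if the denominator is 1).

Computing P^5 by repeated multiplication:
P^1 =
  P: [1/2, 1/2]
  Q: [5/6, 1/6]
P^2 =
  P: [2/3, 1/3]
  Q: [5/9, 4/9]
P^3 =
  P: [11/18, 7/18]
  Q: [35/54, 19/54]
P^4 =
  P: [17/27, 10/27]
  Q: [50/81, 31/81]
P^5 =
  P: [101/162, 61/162]
  Q: [305/486, 181/486]

(P^5)[Q -> Q] = 181/486

Answer: 181/486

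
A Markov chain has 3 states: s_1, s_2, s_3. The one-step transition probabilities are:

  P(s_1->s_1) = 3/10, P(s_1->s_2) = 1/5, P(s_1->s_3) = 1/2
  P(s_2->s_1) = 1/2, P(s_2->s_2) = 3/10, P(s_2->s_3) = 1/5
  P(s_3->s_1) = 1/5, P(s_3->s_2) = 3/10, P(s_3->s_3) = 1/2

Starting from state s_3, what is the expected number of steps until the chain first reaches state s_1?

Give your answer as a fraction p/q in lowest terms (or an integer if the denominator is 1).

Let h_i = expected steps to first reach s_1 from state i.
Boundary: h_s_1 = 0.
First-step equations for the other states:
  h_s_2 = 1 + 1/2*h_s_1 + 3/10*h_s_2 + 1/5*h_s_3
  h_s_3 = 1 + 1/5*h_s_1 + 3/10*h_s_2 + 1/2*h_s_3

Substituting h_s_1 = 0 and rearranging gives the linear system (I - Q) h = 1:
  [7/10, -1/5] . (h_s_2, h_s_3) = 1
  [-3/10, 1/2] . (h_s_2, h_s_3) = 1

Solving yields:
  h_s_2 = 70/29
  h_s_3 = 100/29

Starting state is s_3, so the expected hitting time is h_s_3 = 100/29.

Answer: 100/29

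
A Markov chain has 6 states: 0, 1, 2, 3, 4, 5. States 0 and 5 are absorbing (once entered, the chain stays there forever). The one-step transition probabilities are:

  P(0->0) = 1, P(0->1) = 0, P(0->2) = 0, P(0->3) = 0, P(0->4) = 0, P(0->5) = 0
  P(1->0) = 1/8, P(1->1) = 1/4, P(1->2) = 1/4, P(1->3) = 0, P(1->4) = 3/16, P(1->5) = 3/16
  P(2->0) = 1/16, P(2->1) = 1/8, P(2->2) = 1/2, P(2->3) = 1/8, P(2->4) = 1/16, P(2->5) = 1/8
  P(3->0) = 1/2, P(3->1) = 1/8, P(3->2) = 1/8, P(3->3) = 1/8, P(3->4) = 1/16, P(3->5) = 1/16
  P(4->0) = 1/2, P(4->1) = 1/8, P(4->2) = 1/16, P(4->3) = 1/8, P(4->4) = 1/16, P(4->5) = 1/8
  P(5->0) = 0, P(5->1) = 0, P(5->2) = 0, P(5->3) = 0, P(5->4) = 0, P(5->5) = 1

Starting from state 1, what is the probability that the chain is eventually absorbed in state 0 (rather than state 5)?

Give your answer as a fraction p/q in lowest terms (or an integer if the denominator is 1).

Answer: 4307/8048

Derivation:
Let a_i = P(absorbed in 0 | start in state i).
Boundary conditions: a_0 = 1, a_5 = 0.
For each transient state i, a_i = sum_j P(i->j) * a_j:
  a_1 = 1/8*a_0 + 1/4*a_1 + 1/4*a_2 + 0*a_3 + 3/16*a_4 + 3/16*a_5
  a_2 = 1/16*a_0 + 1/8*a_1 + 1/2*a_2 + 1/8*a_3 + 1/16*a_4 + 1/8*a_5
  a_3 = 1/2*a_0 + 1/8*a_1 + 1/8*a_2 + 1/8*a_3 + 1/16*a_4 + 1/16*a_5
  a_4 = 1/2*a_0 + 1/8*a_1 + 1/16*a_2 + 1/8*a_3 + 1/16*a_4 + 1/8*a_5

Substituting a_0 = 1 and a_5 = 0, rearrange to (I - Q) a = r where r[i] = P(i -> 0):
  [3/4, -1/4, 0, -3/16] . (a_1, a_2, a_3, a_4) = 1/8
  [-1/8, 1/2, -1/8, -1/16] . (a_1, a_2, a_3, a_4) = 1/16
  [-1/8, -1/8, 7/8, -1/16] . (a_1, a_2, a_3, a_4) = 1/2
  [-1/8, -1/16, -1/8, 15/16] . (a_1, a_2, a_3, a_4) = 1/2

Solving yields:
  a_1 = 4307/8048
  a_2 = 275/503
  a_3 = 6271/8048
  a_4 = 1499/2012

Starting state is 1, so the absorption probability is a_1 = 4307/8048.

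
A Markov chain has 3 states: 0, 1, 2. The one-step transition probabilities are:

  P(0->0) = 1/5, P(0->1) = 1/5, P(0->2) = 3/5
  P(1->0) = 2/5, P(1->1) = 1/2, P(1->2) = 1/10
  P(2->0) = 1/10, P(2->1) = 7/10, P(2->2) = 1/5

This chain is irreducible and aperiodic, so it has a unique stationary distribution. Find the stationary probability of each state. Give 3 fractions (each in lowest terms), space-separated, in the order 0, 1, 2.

Answer: 11/41 58/123 32/123

Derivation:
The stationary distribution satisfies pi = pi * P, i.e.:
  pi_0 = 1/5*pi_0 + 2/5*pi_1 + 1/10*pi_2
  pi_1 = 1/5*pi_0 + 1/2*pi_1 + 7/10*pi_2
  pi_2 = 3/5*pi_0 + 1/10*pi_1 + 1/5*pi_2
with normalization: pi_0 + pi_1 + pi_2 = 1.

Using the first 2 balance equations plus normalization, the linear system A*pi = b is:
  [-4/5, 2/5, 1/10] . pi = 0
  [1/5, -1/2, 7/10] . pi = 0
  [1, 1, 1] . pi = 1

Solving yields:
  pi_0 = 11/41
  pi_1 = 58/123
  pi_2 = 32/123

Verification (pi * P):
  11/41*1/5 + 58/123*2/5 + 32/123*1/10 = 11/41 = pi_0  (ok)
  11/41*1/5 + 58/123*1/2 + 32/123*7/10 = 58/123 = pi_1  (ok)
  11/41*3/5 + 58/123*1/10 + 32/123*1/5 = 32/123 = pi_2  (ok)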